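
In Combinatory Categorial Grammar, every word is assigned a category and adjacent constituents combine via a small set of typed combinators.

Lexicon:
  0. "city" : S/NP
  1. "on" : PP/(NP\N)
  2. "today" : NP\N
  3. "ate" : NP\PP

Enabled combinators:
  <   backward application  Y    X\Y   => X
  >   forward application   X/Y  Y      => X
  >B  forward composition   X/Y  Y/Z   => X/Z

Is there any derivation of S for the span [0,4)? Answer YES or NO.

[0,4] S   >
  [0,1] "city" : S/NP
  [1,4] NP   <
    [1,3] PP   >
      [1,2] "on" : PP/(NP\N)
      [2,3] "today" : NP\N
    [3,4] "ate" : NP\PP

YES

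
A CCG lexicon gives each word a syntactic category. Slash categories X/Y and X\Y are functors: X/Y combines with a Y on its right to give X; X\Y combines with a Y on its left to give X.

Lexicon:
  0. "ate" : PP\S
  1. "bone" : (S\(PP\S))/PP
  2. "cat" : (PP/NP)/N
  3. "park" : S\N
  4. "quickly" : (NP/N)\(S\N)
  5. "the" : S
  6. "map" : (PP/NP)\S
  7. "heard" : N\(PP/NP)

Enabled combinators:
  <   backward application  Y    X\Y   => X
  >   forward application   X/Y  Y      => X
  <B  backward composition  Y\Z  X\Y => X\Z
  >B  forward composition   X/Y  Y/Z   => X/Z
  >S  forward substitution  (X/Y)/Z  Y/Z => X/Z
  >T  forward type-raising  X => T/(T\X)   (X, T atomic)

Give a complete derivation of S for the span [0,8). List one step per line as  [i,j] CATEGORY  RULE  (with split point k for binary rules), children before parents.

[0,1] PP\S  lex  "ate"
[1,2] (S\(PP\S))/PP  lex  "bone"
[2,3] (PP/NP)/N  lex  "cat"
[3,4] S\N  lex  "park"
[4,5] (NP/N)\(S\N)  lex  "quickly"
[3,5] NP/N  <  k=4
[2,5] PP/N  >S  k=3
[5,6] S  lex  "the"
[6,7] (PP/NP)\S  lex  "map"
[7,8] N\(PP/NP)  lex  "heard"
[6,8] N\S  <B  k=7
[5,8] N  <  k=6
[2,8] PP  >  k=5
[1,8] S\(PP\S)  >  k=2
[0,8] S  <  k=1

[0,8] S   <
  [0,1] "ate" : PP\S
  [1,8] S\(PP\S)   >
    [1,2] "bone" : (S\(PP\S))/PP
    [2,8] PP   >
      [2,5] PP/N   >S
        [2,3] "cat" : (PP/NP)/N
        [3,5] NP/N   <
          [3,4] "park" : S\N
          [4,5] "quickly" : (NP/N)\(S\N)
      [5,8] N   <
        [5,6] "the" : S
        [6,8] N\S   <B
          [6,7] "map" : (PP/NP)\S
          [7,8] "heard" : N\(PP/NP)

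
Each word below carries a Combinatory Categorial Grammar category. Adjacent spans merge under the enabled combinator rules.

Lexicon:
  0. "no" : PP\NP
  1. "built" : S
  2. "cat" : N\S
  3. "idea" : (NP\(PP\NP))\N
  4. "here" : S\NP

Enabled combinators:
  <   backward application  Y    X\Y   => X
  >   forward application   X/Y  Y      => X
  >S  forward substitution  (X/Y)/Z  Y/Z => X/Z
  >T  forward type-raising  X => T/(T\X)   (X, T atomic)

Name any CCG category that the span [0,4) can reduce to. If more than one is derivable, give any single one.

NP

[0,5] S   <
  [0,4] NP   <
    [0,1] "no" : PP\NP
    [1,4] NP\(PP\NP)   <
      [1,3] N   <
        [1,2] "built" : S
        [2,3] "cat" : N\S
      [3,4] "idea" : (NP\(PP\NP))\N
  [4,5] "here" : S\NP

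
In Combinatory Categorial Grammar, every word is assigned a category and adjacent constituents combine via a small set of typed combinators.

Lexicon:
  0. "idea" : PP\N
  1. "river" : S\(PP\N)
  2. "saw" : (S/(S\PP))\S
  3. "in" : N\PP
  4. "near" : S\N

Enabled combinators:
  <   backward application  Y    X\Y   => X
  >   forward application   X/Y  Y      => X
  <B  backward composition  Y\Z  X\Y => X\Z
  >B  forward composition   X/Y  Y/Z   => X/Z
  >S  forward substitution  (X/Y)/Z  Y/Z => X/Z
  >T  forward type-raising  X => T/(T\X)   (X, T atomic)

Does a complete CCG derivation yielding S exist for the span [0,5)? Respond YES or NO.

[0,5] S   >
  [0,3] S/(S\PP)   <
    [0,2] S   <
      [0,1] "idea" : PP\N
      [1,2] "river" : S\(PP\N)
    [2,3] "saw" : (S/(S\PP))\S
  [3,5] S\PP   <B
    [3,4] "in" : N\PP
    [4,5] "near" : S\N

YES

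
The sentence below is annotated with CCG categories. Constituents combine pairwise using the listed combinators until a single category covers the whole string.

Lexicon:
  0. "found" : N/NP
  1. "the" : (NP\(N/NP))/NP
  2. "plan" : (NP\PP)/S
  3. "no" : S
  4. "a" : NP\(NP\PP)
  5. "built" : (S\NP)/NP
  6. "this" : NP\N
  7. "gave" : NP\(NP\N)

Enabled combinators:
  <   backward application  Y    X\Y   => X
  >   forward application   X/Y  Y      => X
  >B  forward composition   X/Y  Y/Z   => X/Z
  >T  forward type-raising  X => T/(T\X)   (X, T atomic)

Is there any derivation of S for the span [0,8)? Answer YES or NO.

YES

[0,8] S   <
  [0,5] NP   <
    [0,1] "found" : N/NP
    [1,5] NP\(N/NP)   >
      [1,2] "the" : (NP\(N/NP))/NP
      [2,5] NP   <
        [2,4] NP\PP   >
          [2,3] "plan" : (NP\PP)/S
          [3,4] "no" : S
        [4,5] "a" : NP\(NP\PP)
  [5,8] S\NP   >
    [5,6] "built" : (S\NP)/NP
    [6,8] NP   <
      [6,7] "this" : NP\N
      [7,8] "gave" : NP\(NP\N)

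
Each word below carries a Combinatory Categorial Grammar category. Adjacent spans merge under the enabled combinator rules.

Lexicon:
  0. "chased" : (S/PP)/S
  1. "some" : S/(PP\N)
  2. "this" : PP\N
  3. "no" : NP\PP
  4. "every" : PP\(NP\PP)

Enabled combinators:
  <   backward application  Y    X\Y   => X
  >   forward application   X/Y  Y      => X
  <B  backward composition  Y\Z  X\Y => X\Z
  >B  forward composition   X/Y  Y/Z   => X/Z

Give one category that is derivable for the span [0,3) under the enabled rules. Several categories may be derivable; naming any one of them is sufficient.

[0,5] S   >
  [0,3] S/PP   >
    [0,1] "chased" : (S/PP)/S
    [1,3] S   >
      [1,2] "some" : S/(PP\N)
      [2,3] "this" : PP\N
  [3,5] PP   <
    [3,4] "no" : NP\PP
    [4,5] "every" : PP\(NP\PP)

S/PP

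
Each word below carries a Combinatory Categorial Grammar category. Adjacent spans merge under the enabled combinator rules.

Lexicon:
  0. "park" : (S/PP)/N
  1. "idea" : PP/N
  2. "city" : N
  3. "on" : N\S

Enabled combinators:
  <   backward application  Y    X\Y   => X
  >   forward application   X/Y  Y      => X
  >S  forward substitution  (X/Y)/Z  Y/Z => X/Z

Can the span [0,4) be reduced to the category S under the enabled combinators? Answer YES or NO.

(S/PP)/N PP/N N N\S
CKY chart[0,4] = {N}; S ∉ chart

NO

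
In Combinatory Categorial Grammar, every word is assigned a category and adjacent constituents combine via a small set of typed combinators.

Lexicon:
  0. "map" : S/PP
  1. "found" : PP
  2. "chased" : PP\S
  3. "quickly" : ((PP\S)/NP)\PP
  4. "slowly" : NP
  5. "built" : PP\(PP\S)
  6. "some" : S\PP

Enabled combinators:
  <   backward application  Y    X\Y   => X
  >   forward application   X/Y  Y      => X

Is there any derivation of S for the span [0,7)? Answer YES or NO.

[0,7] S   <
  [0,6] PP   <
    [0,5] PP\S   >
      [0,4] (PP\S)/NP   <
        [0,3] PP   <
          [0,2] S   >
            [0,1] "map" : S/PP
            [1,2] "found" : PP
          [2,3] "chased" : PP\S
        [3,4] "quickly" : ((PP\S)/NP)\PP
      [4,5] "slowly" : NP
    [5,6] "built" : PP\(PP\S)
  [6,7] "some" : S\PP

YES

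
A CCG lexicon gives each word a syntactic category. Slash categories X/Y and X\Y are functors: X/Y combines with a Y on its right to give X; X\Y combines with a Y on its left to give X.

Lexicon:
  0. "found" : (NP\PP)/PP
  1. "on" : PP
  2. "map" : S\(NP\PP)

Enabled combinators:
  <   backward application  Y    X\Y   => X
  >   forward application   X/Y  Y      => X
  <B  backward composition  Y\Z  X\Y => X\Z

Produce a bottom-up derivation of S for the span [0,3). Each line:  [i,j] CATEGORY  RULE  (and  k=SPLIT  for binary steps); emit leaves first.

[0,1] (NP\PP)/PP  lex  "found"
[1,2] PP  lex  "on"
[0,2] NP\PP  >  k=1
[2,3] S\(NP\PP)  lex  "map"
[0,3] S  <  k=2

[0,3] S   <
  [0,2] NP\PP   >
    [0,1] "found" : (NP\PP)/PP
    [1,2] "on" : PP
  [2,3] "map" : S\(NP\PP)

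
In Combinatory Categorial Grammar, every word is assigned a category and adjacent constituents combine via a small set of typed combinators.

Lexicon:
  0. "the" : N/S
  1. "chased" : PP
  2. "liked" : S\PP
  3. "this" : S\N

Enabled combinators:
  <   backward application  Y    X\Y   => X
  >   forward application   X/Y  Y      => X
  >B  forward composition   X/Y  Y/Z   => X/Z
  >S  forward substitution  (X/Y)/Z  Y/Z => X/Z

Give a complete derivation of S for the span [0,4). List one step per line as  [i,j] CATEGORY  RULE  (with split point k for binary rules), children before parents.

[0,4] S   <
  [0,3] N   >
    [0,1] "the" : N/S
    [1,3] S   <
      [1,2] "chased" : PP
      [2,3] "liked" : S\PP
  [3,4] "this" : S\N

[0,1] N/S  lex  "the"
[1,2] PP  lex  "chased"
[2,3] S\PP  lex  "liked"
[1,3] S  <  k=2
[0,3] N  >  k=1
[3,4] S\N  lex  "this"
[0,4] S  <  k=3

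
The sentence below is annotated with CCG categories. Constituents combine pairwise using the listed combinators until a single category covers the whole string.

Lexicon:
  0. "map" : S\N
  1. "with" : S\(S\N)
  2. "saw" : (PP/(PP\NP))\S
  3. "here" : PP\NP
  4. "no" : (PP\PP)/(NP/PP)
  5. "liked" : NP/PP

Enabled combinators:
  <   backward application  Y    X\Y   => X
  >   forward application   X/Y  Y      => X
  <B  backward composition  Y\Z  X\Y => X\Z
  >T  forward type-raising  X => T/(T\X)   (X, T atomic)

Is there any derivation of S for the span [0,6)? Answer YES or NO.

S\N S\(S\N) (PP/(PP\NP))\S PP\NP (PP\PP)/(NP/PP) NP/PP
CKY chart[0,6] = {N/(N\PP), NP/(NP\PP), PP, PP/(PP\PP), S/(S\PP)}; S ∉ chart

NO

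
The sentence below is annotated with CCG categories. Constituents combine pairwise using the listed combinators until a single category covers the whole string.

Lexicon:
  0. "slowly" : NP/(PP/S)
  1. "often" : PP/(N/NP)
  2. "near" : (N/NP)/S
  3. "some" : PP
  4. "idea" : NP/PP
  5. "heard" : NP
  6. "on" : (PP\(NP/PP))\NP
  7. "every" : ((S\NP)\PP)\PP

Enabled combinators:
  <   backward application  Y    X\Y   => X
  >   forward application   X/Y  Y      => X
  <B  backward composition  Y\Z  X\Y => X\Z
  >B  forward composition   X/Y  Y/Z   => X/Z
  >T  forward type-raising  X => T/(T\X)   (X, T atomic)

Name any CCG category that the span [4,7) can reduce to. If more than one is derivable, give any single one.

PP

[0,8] S   <
  [0,3] NP   >
    [0,1] "slowly" : NP/(PP/S)
    [1,3] PP/S   >B
      [1,2] "often" : PP/(N/NP)
      [2,3] "near" : (N/NP)/S
  [3,8] S\NP   <
    [3,4] "some" : PP
    [4,8] (S\NP)\PP   <
      [4,7] PP   <
        [4,5] "idea" : NP/PP
        [5,7] PP\(NP/PP)   <
          [5,6] "heard" : NP
          [6,7] "on" : (PP\(NP/PP))\NP
      [7,8] "every" : ((S\NP)\PP)\PP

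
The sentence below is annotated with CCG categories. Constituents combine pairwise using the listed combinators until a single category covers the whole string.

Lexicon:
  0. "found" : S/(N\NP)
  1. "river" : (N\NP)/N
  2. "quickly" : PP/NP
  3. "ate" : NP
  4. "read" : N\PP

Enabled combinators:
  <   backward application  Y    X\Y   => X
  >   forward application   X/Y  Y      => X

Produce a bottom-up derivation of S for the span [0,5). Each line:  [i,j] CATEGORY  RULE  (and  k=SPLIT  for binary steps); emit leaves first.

[0,1] S/(N\NP)  lex  "found"
[1,2] (N\NP)/N  lex  "river"
[2,3] PP/NP  lex  "quickly"
[3,4] NP  lex  "ate"
[2,4] PP  >  k=3
[4,5] N\PP  lex  "read"
[2,5] N  <  k=4
[1,5] N\NP  >  k=2
[0,5] S  >  k=1

[0,5] S   >
  [0,1] "found" : S/(N\NP)
  [1,5] N\NP   >
    [1,2] "river" : (N\NP)/N
    [2,5] N   <
      [2,4] PP   >
        [2,3] "quickly" : PP/NP
        [3,4] "ate" : NP
      [4,5] "read" : N\PP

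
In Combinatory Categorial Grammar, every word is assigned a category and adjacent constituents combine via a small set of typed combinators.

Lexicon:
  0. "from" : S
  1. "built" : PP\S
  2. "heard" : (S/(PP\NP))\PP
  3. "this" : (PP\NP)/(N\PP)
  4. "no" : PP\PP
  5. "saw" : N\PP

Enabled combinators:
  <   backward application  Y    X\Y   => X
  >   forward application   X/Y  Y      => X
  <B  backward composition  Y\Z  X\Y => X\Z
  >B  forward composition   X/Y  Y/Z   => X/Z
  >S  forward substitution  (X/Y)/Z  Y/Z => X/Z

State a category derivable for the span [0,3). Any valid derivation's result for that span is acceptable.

S/(PP\NP)

[0,6] S   >
  [0,3] S/(PP\NP)   <
    [0,2] PP   <
      [0,1] "from" : S
      [1,2] "built" : PP\S
    [2,3] "heard" : (S/(PP\NP))\PP
  [3,6] PP\NP   >
    [3,4] "this" : (PP\NP)/(N\PP)
    [4,6] N\PP   <B
      [4,5] "no" : PP\PP
      [5,6] "saw" : N\PP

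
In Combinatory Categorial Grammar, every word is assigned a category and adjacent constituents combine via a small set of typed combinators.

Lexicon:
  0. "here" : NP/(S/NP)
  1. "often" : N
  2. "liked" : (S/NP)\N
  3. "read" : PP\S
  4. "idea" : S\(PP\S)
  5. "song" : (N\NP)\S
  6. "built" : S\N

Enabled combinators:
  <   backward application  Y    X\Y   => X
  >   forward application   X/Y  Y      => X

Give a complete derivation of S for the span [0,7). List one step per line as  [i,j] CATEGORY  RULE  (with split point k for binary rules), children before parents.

[0,1] NP/(S/NP)  lex  "here"
[1,2] N  lex  "often"
[2,3] (S/NP)\N  lex  "liked"
[1,3] S/NP  <  k=2
[0,3] NP  >  k=1
[3,4] PP\S  lex  "read"
[4,5] S\(PP\S)  lex  "idea"
[3,5] S  <  k=4
[5,6] (N\NP)\S  lex  "song"
[3,6] N\NP  <  k=5
[0,6] N  <  k=3
[6,7] S\N  lex  "built"
[0,7] S  <  k=6

[0,7] S   <
  [0,6] N   <
    [0,3] NP   >
      [0,1] "here" : NP/(S/NP)
      [1,3] S/NP   <
        [1,2] "often" : N
        [2,3] "liked" : (S/NP)\N
    [3,6] N\NP   <
      [3,5] S   <
        [3,4] "read" : PP\S
        [4,5] "idea" : S\(PP\S)
      [5,6] "song" : (N\NP)\S
  [6,7] "built" : S\N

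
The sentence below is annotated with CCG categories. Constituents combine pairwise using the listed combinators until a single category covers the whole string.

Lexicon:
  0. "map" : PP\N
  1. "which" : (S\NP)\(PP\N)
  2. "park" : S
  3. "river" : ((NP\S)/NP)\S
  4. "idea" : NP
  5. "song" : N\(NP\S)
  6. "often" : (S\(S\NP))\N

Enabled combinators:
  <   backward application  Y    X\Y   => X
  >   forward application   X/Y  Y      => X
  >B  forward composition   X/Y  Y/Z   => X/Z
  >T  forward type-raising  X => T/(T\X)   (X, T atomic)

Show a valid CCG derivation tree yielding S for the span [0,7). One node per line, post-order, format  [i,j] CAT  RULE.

[0,7] S   <
  [0,2] S\NP   <
    [0,1] "map" : PP\N
    [1,2] "which" : (S\NP)\(PP\N)
  [2,7] S\(S\NP)   <
    [2,6] N   <
      [2,5] NP\S   >
        [2,4] (NP\S)/NP   <
          [2,3] "park" : S
          [3,4] "river" : ((NP\S)/NP)\S
        [4,5] "idea" : NP
      [5,6] "song" : N\(NP\S)
    [6,7] "often" : (S\(S\NP))\N

[0,1] PP\N  lex  "map"
[1,2] (S\NP)\(PP\N)  lex  "which"
[0,2] S\NP  <  k=1
[2,3] S  lex  "park"
[3,4] ((NP\S)/NP)\S  lex  "river"
[2,4] (NP\S)/NP  <  k=3
[4,5] NP  lex  "idea"
[2,5] NP\S  >  k=4
[5,6] N\(NP\S)  lex  "song"
[2,6] N  <  k=5
[6,7] (S\(S\NP))\N  lex  "often"
[2,7] S\(S\NP)  <  k=6
[0,7] S  <  k=2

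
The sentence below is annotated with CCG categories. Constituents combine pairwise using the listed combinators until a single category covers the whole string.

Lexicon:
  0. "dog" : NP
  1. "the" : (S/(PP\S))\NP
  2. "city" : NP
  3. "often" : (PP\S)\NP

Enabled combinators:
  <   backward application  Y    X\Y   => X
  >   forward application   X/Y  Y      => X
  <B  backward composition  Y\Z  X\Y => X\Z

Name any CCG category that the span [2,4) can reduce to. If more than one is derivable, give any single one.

[0,4] S   >
  [0,2] S/(PP\S)   <
    [0,1] "dog" : NP
    [1,2] "the" : (S/(PP\S))\NP
  [2,4] PP\S   <
    [2,3] "city" : NP
    [3,4] "often" : (PP\S)\NP

PP\S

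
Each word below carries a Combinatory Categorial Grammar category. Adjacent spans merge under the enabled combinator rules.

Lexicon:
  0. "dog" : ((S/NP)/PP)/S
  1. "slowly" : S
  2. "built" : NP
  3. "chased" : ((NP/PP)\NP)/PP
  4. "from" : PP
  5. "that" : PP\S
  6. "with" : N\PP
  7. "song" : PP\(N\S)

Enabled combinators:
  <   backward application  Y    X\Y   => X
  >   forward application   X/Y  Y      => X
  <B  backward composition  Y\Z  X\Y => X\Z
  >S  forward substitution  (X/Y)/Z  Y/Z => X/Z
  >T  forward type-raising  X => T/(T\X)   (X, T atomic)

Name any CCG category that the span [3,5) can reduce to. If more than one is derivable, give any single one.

[0,8] S   >
  [0,5] S/PP   >S
    [0,2] (S/NP)/PP   >
      [0,1] "dog" : ((S/NP)/PP)/S
      [1,2] "slowly" : S
    [2,5] NP/PP   <
      [2,3] "built" : NP
      [3,5] (NP/PP)\NP   >
        [3,4] "chased" : ((NP/PP)\NP)/PP
        [4,5] "from" : PP
  [5,8] PP   <
    [5,7] N\S   <B
      [5,6] "that" : PP\S
      [6,7] "with" : N\PP
    [7,8] "song" : PP\(N\S)

(NP/PP)\NP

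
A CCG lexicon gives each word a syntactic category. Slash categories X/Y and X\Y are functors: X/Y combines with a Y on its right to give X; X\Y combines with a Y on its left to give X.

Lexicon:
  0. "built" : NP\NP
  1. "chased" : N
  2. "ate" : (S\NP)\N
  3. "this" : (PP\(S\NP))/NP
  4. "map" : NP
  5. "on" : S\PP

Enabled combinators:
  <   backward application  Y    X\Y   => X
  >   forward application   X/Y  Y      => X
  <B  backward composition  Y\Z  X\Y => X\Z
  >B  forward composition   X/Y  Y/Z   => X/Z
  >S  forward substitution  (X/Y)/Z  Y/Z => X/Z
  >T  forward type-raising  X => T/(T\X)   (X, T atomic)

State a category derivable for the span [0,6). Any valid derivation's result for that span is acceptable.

[0,6] S   <
  [0,5] PP   <
    [0,3] S\NP   <B
      [0,1] "built" : NP\NP
      [1,3] S\NP   <
        [1,2] "chased" : N
        [2,3] "ate" : (S\NP)\N
    [3,5] PP\(S\NP)   >
      [3,4] "this" : (PP\(S\NP))/NP
      [4,5] "map" : NP
  [5,6] "on" : S\PP

S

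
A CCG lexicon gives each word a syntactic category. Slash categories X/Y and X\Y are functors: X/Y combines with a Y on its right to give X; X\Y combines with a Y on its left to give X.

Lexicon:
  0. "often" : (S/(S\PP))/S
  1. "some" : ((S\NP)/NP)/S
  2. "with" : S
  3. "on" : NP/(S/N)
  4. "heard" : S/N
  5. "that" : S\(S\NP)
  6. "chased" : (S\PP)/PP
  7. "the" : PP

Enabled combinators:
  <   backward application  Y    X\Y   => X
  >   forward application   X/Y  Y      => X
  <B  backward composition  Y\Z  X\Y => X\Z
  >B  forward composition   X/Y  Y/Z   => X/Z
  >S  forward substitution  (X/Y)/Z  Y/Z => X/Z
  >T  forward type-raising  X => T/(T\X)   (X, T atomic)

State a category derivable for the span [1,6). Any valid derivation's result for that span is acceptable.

S

[0,8] S   >
  [0,6] S/(S\PP)   >
    [0,1] "often" : (S/(S\PP))/S
    [1,6] S   <
      [1,5] S\NP   >
        [1,3] (S\NP)/NP   >
          [1,2] "some" : ((S\NP)/NP)/S
          [2,3] "with" : S
        [3,5] NP   >
          [3,4] "on" : NP/(S/N)
          [4,5] "heard" : S/N
      [5,6] "that" : S\(S\NP)
  [6,8] S\PP   >
    [6,7] "chased" : (S\PP)/PP
    [7,8] "the" : PP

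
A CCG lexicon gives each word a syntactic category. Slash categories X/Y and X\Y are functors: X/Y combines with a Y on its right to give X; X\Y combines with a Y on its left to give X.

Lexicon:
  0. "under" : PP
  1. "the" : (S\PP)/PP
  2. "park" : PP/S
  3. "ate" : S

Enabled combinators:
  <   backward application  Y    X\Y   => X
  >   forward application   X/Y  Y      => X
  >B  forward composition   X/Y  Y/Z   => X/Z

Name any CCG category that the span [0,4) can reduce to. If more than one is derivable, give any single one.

[0,4] S   <
  [0,1] "under" : PP
  [1,4] S\PP   >
    [1,2] "the" : (S\PP)/PP
    [2,4] PP   >
      [2,3] "park" : PP/S
      [3,4] "ate" : S

S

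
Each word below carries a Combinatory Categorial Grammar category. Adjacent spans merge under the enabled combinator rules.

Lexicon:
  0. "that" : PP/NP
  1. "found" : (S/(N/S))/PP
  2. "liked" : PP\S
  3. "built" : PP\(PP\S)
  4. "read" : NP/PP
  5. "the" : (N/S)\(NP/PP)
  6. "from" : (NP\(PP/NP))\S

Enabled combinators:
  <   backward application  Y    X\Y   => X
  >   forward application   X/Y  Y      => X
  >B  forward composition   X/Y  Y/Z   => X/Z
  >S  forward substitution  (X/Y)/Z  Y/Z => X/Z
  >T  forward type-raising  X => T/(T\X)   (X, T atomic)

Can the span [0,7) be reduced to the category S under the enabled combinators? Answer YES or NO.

NO

PP/NP (S/(N/S))/PP PP\S PP\(PP\S) NP/PP (N/S)\(NP/PP) (NP\(PP/NP))\S
CKY chart[0,7] = {N/(N\NP), NP, NP/(NP\NP), PP/(PP\NP), S/(S\NP)}; S ∉ chart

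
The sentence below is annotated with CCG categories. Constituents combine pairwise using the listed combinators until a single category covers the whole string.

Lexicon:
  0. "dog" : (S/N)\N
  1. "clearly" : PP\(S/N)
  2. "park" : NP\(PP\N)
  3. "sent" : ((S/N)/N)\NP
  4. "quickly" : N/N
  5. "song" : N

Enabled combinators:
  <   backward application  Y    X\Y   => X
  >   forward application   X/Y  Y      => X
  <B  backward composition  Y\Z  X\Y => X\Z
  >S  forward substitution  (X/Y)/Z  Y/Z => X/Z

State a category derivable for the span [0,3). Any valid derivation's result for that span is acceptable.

NP

[0,6] S   >
  [0,5] S/N   >S
    [0,4] (S/N)/N   <
      [0,3] NP   <
        [0,2] PP\N   <B
          [0,1] "dog" : (S/N)\N
          [1,2] "clearly" : PP\(S/N)
        [2,3] "park" : NP\(PP\N)
      [3,4] "sent" : ((S/N)/N)\NP
    [4,5] "quickly" : N/N
  [5,6] "song" : N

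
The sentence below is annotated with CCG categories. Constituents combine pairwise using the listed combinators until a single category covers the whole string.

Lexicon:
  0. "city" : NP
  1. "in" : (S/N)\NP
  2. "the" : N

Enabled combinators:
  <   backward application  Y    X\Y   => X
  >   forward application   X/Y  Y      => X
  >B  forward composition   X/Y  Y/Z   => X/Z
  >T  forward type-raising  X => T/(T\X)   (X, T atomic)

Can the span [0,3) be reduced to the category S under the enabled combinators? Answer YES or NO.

YES

[0,3] S   >
  [0,2] S/N   <
    [0,1] "city" : NP
    [1,2] "in" : (S/N)\NP
  [2,3] "the" : N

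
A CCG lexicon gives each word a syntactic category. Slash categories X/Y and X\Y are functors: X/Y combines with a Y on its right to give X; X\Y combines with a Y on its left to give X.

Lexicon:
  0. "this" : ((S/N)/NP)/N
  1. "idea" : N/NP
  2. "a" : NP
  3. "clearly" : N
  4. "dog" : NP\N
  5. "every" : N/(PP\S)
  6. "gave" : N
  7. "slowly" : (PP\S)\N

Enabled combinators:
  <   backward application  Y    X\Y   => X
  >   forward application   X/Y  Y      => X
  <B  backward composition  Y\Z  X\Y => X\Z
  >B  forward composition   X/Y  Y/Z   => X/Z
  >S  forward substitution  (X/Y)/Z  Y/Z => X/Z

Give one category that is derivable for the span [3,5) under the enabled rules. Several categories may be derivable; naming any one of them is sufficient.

[0,8] S   >
  [0,5] S/N   >
    [0,3] (S/N)/NP   >
      [0,1] "this" : ((S/N)/NP)/N
      [1,3] N   >
        [1,2] "idea" : N/NP
        [2,3] "a" : NP
    [3,5] NP   <
      [3,4] "clearly" : N
      [4,5] "dog" : NP\N
  [5,8] N   >
    [5,6] "every" : N/(PP\S)
    [6,8] PP\S   <
      [6,7] "gave" : N
      [7,8] "slowly" : (PP\S)\N

NP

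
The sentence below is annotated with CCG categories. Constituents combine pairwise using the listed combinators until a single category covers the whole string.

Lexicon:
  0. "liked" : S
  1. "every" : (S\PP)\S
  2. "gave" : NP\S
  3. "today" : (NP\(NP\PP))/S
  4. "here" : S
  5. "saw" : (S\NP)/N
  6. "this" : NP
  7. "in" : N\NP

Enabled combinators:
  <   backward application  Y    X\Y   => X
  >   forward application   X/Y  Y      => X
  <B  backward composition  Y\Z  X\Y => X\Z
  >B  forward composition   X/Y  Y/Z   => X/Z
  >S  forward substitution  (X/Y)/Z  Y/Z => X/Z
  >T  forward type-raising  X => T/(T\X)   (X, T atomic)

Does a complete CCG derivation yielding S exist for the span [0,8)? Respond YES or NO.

YES

[0,8] S   <
  [0,5] NP   <
    [0,3] NP\PP   <B
      [0,2] S\PP   <
        [0,1] "liked" : S
        [1,2] "every" : (S\PP)\S
      [2,3] "gave" : NP\S
    [3,5] NP\(NP\PP)   >
      [3,4] "today" : (NP\(NP\PP))/S
      [4,5] "here" : S
  [5,8] S\NP   >
    [5,6] "saw" : (S\NP)/N
    [6,8] N   <
      [6,7] "this" : NP
      [7,8] "in" : N\NP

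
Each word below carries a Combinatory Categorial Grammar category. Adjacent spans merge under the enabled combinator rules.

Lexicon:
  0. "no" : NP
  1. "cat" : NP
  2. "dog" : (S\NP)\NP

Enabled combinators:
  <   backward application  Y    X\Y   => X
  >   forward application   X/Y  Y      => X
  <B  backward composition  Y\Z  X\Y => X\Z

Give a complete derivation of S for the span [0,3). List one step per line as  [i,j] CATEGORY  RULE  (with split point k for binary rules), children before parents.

[0,1] NP  lex  "no"
[1,2] NP  lex  "cat"
[2,3] (S\NP)\NP  lex  "dog"
[1,3] S\NP  <  k=2
[0,3] S  <  k=1

[0,3] S   <
  [0,1] "no" : NP
  [1,3] S\NP   <
    [1,2] "cat" : NP
    [2,3] "dog" : (S\NP)\NP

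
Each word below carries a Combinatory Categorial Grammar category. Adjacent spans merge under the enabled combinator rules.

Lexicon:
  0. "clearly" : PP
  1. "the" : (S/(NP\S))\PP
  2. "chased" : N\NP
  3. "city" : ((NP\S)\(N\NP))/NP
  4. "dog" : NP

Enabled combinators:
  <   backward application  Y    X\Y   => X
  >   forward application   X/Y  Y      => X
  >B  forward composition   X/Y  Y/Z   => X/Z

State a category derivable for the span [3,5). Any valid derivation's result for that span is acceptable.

(NP\S)\(N\NP)

[0,5] S   >
  [0,2] S/(NP\S)   <
    [0,1] "clearly" : PP
    [1,2] "the" : (S/(NP\S))\PP
  [2,5] NP\S   <
    [2,3] "chased" : N\NP
    [3,5] (NP\S)\(N\NP)   >
      [3,4] "city" : ((NP\S)\(N\NP))/NP
      [4,5] "dog" : NP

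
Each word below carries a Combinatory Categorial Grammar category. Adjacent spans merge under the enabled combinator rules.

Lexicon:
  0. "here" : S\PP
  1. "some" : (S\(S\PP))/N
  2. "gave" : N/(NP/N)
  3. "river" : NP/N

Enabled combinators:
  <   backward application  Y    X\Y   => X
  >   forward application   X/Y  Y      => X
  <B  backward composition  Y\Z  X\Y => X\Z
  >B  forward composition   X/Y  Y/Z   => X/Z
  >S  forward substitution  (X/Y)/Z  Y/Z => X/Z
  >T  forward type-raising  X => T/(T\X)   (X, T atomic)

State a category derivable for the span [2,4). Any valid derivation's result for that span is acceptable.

[0,4] S   <
  [0,1] "here" : S\PP
  [1,4] S\(S\PP)   >
    [1,2] "some" : (S\(S\PP))/N
    [2,4] N   >
      [2,3] "gave" : N/(NP/N)
      [3,4] "river" : NP/N

N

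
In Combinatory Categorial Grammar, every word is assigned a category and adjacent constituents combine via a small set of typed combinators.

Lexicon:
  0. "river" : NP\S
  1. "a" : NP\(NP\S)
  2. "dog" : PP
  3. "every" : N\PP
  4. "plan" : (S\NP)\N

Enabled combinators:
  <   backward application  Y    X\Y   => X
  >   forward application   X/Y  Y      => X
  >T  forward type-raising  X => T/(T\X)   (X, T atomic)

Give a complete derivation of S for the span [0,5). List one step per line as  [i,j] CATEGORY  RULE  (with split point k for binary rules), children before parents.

[0,5] S   <
  [0,2] NP   <
    [0,1] "river" : NP\S
    [1,2] "a" : NP\(NP\S)
  [2,5] S\NP   <
    [2,4] N   >
      [2,3] N/(N\PP)   >T
        [2,3] "dog" : PP
      [3,4] "every" : N\PP
    [4,5] "plan" : (S\NP)\N

[0,1] NP\S  lex  "river"
[1,2] NP\(NP\S)  lex  "a"
[0,2] NP  <  k=1
[2,3] PP  lex  "dog"
[2,3] N/(N\PP)  >T
[3,4] N\PP  lex  "every"
[2,4] N  >  k=3
[4,5] (S\NP)\N  lex  "plan"
[2,5] S\NP  <  k=4
[0,5] S  <  k=2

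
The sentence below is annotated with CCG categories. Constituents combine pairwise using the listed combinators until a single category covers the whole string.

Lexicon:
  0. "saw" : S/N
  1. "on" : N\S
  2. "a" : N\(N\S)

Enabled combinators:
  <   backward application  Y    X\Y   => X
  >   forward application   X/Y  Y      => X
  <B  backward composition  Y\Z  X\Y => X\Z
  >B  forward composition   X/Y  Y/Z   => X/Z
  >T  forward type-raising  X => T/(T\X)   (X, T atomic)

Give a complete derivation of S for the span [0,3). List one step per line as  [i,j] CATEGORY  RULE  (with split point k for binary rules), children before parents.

[0,3] S   >
  [0,1] "saw" : S/N
  [1,3] N   <
    [1,2] "on" : N\S
    [2,3] "a" : N\(N\S)

[0,1] S/N  lex  "saw"
[1,2] N\S  lex  "on"
[2,3] N\(N\S)  lex  "a"
[1,3] N  <  k=2
[0,3] S  >  k=1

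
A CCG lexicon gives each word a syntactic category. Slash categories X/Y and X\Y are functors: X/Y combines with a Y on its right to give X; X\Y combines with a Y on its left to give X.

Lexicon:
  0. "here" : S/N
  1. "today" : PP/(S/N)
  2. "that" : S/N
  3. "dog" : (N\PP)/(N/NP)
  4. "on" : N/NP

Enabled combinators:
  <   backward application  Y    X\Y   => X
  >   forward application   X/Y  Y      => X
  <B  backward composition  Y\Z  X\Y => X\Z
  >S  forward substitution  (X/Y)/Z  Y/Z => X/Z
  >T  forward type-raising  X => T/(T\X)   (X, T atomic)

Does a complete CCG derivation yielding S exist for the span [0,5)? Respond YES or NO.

[0,5] S   >
  [0,1] "here" : S/N
  [1,5] N   <
    [1,3] PP   >
      [1,2] "today" : PP/(S/N)
      [2,3] "that" : S/N
    [3,5] N\PP   >
      [3,4] "dog" : (N\PP)/(N/NP)
      [4,5] "on" : N/NP

YES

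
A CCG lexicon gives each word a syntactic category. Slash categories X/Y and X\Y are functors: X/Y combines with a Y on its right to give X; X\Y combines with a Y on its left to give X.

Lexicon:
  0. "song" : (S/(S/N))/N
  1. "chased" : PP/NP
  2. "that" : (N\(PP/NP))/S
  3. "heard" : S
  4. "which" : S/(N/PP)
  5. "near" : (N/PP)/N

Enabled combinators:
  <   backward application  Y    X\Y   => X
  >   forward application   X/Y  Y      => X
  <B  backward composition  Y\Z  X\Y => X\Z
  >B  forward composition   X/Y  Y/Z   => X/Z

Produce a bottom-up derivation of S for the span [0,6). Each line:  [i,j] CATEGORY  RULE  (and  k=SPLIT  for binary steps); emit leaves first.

[0,6] S   >
  [0,4] S/(S/N)   >
    [0,1] "song" : (S/(S/N))/N
    [1,4] N   <
      [1,2] "chased" : PP/NP
      [2,4] N\(PP/NP)   >
        [2,3] "that" : (N\(PP/NP))/S
        [3,4] "heard" : S
  [4,6] S/N   >B
    [4,5] "which" : S/(N/PP)
    [5,6] "near" : (N/PP)/N

[0,1] (S/(S/N))/N  lex  "song"
[1,2] PP/NP  lex  "chased"
[2,3] (N\(PP/NP))/S  lex  "that"
[3,4] S  lex  "heard"
[2,4] N\(PP/NP)  >  k=3
[1,4] N  <  k=2
[0,4] S/(S/N)  >  k=1
[4,5] S/(N/PP)  lex  "which"
[5,6] (N/PP)/N  lex  "near"
[4,6] S/N  >B  k=5
[0,6] S  >  k=4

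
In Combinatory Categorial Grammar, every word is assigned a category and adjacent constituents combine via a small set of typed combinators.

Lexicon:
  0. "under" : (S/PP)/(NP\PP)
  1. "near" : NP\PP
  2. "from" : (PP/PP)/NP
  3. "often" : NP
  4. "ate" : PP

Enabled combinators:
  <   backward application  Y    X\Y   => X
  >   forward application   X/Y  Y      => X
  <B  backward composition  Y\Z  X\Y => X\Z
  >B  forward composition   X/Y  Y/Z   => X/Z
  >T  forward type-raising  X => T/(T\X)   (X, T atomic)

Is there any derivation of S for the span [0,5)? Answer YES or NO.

YES

[0,5] S   >
  [0,4] S/PP   >B
    [0,2] S/PP   >
      [0,1] "under" : (S/PP)/(NP\PP)
      [1,2] "near" : NP\PP
    [2,4] PP/PP   >
      [2,3] "from" : (PP/PP)/NP
      [3,4] "often" : NP
  [4,5] "ate" : PP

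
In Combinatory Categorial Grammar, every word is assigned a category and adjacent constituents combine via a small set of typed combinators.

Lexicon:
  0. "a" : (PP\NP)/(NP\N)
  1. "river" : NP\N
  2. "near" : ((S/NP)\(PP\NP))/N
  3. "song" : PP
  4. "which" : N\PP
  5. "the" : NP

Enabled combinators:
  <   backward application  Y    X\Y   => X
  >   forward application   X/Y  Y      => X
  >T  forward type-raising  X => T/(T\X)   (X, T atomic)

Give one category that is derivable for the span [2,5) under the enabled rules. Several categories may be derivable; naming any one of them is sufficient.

[0,6] S   >
  [0,5] S/NP   <
    [0,2] PP\NP   >
      [0,1] "a" : (PP\NP)/(NP\N)
      [1,2] "river" : NP\N
    [2,5] (S/NP)\(PP\NP)   >
      [2,3] "near" : ((S/NP)\(PP\NP))/N
      [3,5] N   <
        [3,4] "song" : PP
        [4,5] "which" : N\PP
  [5,6] "the" : NP

(S/NP)\(PP\NP)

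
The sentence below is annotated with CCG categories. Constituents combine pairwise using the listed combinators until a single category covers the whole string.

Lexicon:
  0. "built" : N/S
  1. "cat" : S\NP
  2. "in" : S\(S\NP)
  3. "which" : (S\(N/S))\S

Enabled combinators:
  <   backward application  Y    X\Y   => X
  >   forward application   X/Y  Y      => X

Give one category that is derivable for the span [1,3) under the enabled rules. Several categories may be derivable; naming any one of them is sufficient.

[0,4] S   <
  [0,1] "built" : N/S
  [1,4] S\(N/S)   <
    [1,3] S   <
      [1,2] "cat" : S\NP
      [2,3] "in" : S\(S\NP)
    [3,4] "which" : (S\(N/S))\S

S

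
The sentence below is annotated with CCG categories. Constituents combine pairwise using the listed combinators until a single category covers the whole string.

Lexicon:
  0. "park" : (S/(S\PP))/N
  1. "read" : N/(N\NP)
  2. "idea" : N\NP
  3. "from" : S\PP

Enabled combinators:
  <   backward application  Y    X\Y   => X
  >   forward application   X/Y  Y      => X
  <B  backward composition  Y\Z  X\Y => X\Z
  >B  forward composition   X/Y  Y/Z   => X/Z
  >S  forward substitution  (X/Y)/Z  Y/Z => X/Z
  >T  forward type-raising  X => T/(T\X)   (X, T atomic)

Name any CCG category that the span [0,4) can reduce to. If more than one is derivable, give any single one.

[0,4] S   >
  [0,3] S/(S\PP)   >
    [0,1] "park" : (S/(S\PP))/N
    [1,3] N   >
      [1,2] "read" : N/(N\NP)
      [2,3] "idea" : N\NP
  [3,4] "from" : S\PP

S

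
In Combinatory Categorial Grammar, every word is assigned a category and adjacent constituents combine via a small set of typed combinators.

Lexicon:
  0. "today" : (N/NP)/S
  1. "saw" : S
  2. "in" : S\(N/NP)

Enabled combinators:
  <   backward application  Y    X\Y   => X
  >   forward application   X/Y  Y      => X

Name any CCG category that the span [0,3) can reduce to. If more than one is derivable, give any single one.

[0,3] S   <
  [0,2] N/NP   >
    [0,1] "today" : (N/NP)/S
    [1,2] "saw" : S
  [2,3] "in" : S\(N/NP)

S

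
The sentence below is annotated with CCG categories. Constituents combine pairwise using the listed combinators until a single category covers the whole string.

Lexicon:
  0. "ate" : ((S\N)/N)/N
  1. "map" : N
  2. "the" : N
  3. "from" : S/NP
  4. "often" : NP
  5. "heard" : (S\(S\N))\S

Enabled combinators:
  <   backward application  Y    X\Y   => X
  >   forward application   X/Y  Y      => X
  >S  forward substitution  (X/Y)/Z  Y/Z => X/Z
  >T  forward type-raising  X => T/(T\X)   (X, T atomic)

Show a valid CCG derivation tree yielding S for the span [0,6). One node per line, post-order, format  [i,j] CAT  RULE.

[0,6] S   <
  [0,3] S\N   >
    [0,2] (S\N)/N   >
      [0,1] "ate" : ((S\N)/N)/N
      [1,2] "map" : N
    [2,3] "the" : N
  [3,6] S\(S\N)   <
    [3,5] S   >
      [3,4] "from" : S/NP
      [4,5] "often" : NP
    [5,6] "heard" : (S\(S\N))\S

[0,1] ((S\N)/N)/N  lex  "ate"
[1,2] N  lex  "map"
[0,2] (S\N)/N  >  k=1
[2,3] N  lex  "the"
[0,3] S\N  >  k=2
[3,4] S/NP  lex  "from"
[4,5] NP  lex  "often"
[3,5] S  >  k=4
[5,6] (S\(S\N))\S  lex  "heard"
[3,6] S\(S\N)  <  k=5
[0,6] S  <  k=3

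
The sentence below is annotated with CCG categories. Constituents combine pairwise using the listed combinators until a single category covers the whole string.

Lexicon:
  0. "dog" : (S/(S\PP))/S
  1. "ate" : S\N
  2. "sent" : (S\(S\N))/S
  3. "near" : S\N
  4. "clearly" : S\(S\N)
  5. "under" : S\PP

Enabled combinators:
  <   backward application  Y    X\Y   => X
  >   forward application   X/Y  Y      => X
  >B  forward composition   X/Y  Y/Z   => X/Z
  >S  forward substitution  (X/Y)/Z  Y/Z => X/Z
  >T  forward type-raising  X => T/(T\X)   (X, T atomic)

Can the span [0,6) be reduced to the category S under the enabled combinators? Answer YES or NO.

[0,6] S   >
  [0,5] S/(S\PP)   >
    [0,1] "dog" : (S/(S\PP))/S
    [1,5] S   <
      [1,2] "ate" : S\N
      [2,5] S\(S\N)   >
        [2,3] "sent" : (S\(S\N))/S
        [3,5] S   <
          [3,4] "near" : S\N
          [4,5] "clearly" : S\(S\N)
  [5,6] "under" : S\PP

YES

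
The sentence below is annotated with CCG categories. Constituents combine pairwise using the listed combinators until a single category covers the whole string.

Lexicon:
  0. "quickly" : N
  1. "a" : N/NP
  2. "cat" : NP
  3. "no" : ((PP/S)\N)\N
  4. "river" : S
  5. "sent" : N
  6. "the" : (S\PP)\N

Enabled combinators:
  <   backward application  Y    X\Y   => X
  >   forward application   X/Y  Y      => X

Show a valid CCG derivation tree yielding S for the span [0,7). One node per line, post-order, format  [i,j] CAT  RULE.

[0,7] S   <
  [0,5] PP   >
    [0,4] PP/S   <
      [0,1] "quickly" : N
      [1,4] (PP/S)\N   <
        [1,3] N   >
          [1,2] "a" : N/NP
          [2,3] "cat" : NP
        [3,4] "no" : ((PP/S)\N)\N
    [4,5] "river" : S
  [5,7] S\PP   <
    [5,6] "sent" : N
    [6,7] "the" : (S\PP)\N

[0,1] N  lex  "quickly"
[1,2] N/NP  lex  "a"
[2,3] NP  lex  "cat"
[1,3] N  >  k=2
[3,4] ((PP/S)\N)\N  lex  "no"
[1,4] (PP/S)\N  <  k=3
[0,4] PP/S  <  k=1
[4,5] S  lex  "river"
[0,5] PP  >  k=4
[5,6] N  lex  "sent"
[6,7] (S\PP)\N  lex  "the"
[5,7] S\PP  <  k=6
[0,7] S  <  k=5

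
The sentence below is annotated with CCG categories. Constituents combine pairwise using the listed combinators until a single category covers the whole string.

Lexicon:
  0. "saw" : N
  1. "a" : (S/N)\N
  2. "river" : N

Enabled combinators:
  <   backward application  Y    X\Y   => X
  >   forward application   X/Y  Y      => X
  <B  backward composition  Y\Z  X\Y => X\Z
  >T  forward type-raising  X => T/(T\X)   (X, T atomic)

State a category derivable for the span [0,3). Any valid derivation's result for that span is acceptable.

[0,3] S   >
  [0,2] S/N   <
    [0,1] "saw" : N
    [1,2] "a" : (S/N)\N
  [2,3] "river" : N

S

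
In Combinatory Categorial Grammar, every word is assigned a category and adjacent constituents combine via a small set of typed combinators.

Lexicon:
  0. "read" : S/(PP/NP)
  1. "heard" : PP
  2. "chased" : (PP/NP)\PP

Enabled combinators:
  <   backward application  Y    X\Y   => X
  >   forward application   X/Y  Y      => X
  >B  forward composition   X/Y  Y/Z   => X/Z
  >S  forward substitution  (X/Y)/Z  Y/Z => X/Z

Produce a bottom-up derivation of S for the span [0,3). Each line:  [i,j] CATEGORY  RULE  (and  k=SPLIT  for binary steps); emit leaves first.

[0,1] S/(PP/NP)  lex  "read"
[1,2] PP  lex  "heard"
[2,3] (PP/NP)\PP  lex  "chased"
[1,3] PP/NP  <  k=2
[0,3] S  >  k=1

[0,3] S   >
  [0,1] "read" : S/(PP/NP)
  [1,3] PP/NP   <
    [1,2] "heard" : PP
    [2,3] "chased" : (PP/NP)\PP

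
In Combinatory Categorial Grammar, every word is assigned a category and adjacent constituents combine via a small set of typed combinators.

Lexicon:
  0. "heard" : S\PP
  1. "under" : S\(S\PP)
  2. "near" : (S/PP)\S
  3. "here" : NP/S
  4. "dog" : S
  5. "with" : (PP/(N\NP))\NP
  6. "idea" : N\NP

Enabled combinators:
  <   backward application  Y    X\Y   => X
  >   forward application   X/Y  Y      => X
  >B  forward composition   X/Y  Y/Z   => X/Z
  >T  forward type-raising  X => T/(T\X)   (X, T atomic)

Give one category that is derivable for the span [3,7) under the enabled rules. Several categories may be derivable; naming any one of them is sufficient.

PP

[0,7] S   >
  [0,3] S/PP   <
    [0,2] S   <
      [0,1] "heard" : S\PP
      [1,2] "under" : S\(S\PP)
    [2,3] "near" : (S/PP)\S
  [3,7] PP   >
    [3,6] PP/(N\NP)   <
      [3,5] NP   >
        [3,4] "here" : NP/S
        [4,5] "dog" : S
      [5,6] "with" : (PP/(N\NP))\NP
    [6,7] "idea" : N\NP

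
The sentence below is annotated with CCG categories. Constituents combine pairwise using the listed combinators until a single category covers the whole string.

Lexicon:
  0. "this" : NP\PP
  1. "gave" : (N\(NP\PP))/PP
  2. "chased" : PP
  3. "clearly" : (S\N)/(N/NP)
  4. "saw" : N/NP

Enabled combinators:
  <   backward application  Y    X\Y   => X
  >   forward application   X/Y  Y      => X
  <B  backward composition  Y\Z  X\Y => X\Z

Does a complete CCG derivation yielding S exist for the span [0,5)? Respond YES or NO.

[0,5] S   <
  [0,3] N   <
    [0,1] "this" : NP\PP
    [1,3] N\(NP\PP)   >
      [1,2] "gave" : (N\(NP\PP))/PP
      [2,3] "chased" : PP
  [3,5] S\N   >
    [3,4] "clearly" : (S\N)/(N/NP)
    [4,5] "saw" : N/NP

YES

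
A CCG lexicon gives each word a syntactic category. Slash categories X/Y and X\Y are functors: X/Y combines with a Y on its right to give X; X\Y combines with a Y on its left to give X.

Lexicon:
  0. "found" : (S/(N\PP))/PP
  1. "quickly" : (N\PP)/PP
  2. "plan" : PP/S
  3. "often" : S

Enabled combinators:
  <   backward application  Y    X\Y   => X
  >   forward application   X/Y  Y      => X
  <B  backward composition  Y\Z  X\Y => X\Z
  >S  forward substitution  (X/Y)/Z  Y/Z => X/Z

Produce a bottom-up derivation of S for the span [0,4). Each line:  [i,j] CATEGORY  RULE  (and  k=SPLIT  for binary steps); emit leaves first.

[0,4] S   >
  [0,2] S/PP   >S
    [0,1] "found" : (S/(N\PP))/PP
    [1,2] "quickly" : (N\PP)/PP
  [2,4] PP   >
    [2,3] "plan" : PP/S
    [3,4] "often" : S

[0,1] (S/(N\PP))/PP  lex  "found"
[1,2] (N\PP)/PP  lex  "quickly"
[0,2] S/PP  >S  k=1
[2,3] PP/S  lex  "plan"
[3,4] S  lex  "often"
[2,4] PP  >  k=3
[0,4] S  >  k=2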